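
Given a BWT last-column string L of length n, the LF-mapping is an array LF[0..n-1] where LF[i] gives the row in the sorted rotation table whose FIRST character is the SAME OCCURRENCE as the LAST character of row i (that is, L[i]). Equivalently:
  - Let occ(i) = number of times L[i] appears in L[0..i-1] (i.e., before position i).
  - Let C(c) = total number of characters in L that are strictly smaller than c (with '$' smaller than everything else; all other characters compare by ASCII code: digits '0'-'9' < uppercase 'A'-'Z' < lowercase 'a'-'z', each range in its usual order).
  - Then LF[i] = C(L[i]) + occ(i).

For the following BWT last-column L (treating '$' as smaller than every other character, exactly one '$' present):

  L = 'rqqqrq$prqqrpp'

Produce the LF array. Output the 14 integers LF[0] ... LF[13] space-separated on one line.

Char counts: '$':1, 'p':3, 'q':6, 'r':4
C (first-col start): C('$')=0, C('p')=1, C('q')=4, C('r')=10
L[0]='r': occ=0, LF[0]=C('r')+0=10+0=10
L[1]='q': occ=0, LF[1]=C('q')+0=4+0=4
L[2]='q': occ=1, LF[2]=C('q')+1=4+1=5
L[3]='q': occ=2, LF[3]=C('q')+2=4+2=6
L[4]='r': occ=1, LF[4]=C('r')+1=10+1=11
L[5]='q': occ=3, LF[5]=C('q')+3=4+3=7
L[6]='$': occ=0, LF[6]=C('$')+0=0+0=0
L[7]='p': occ=0, LF[7]=C('p')+0=1+0=1
L[8]='r': occ=2, LF[8]=C('r')+2=10+2=12
L[9]='q': occ=4, LF[9]=C('q')+4=4+4=8
L[10]='q': occ=5, LF[10]=C('q')+5=4+5=9
L[11]='r': occ=3, LF[11]=C('r')+3=10+3=13
L[12]='p': occ=1, LF[12]=C('p')+1=1+1=2
L[13]='p': occ=2, LF[13]=C('p')+2=1+2=3

Answer: 10 4 5 6 11 7 0 1 12 8 9 13 2 3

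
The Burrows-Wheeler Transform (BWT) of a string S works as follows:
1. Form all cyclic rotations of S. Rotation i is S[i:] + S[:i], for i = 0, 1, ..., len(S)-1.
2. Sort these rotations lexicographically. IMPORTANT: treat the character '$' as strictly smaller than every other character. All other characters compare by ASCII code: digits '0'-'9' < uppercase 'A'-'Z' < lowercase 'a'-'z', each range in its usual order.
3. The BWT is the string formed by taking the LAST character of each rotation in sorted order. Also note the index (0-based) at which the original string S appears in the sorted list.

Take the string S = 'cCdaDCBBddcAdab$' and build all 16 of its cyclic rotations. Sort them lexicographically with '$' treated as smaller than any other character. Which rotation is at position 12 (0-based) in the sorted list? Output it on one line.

All 16 rotations (rotation i = S[i:]+S[:i]):
  rot[0] = cCdaDCBBddcAdab$
  rot[1] = CdaDCBBddcAdab$c
  rot[2] = daDCBBddcAdab$cC
  rot[3] = aDCBBddcAdab$cCd
  rot[4] = DCBBddcAdab$cCda
  rot[5] = CBBddcAdab$cCdaD
  rot[6] = BBddcAdab$cCdaDC
  rot[7] = BddcAdab$cCdaDCB
  rot[8] = ddcAdab$cCdaDCBB
  rot[9] = dcAdab$cCdaDCBBd
  rot[10] = cAdab$cCdaDCBBdd
  rot[11] = Adab$cCdaDCBBddc
  rot[12] = dab$cCdaDCBBddcA
  rot[13] = ab$cCdaDCBBddcAd
  rot[14] = b$cCdaDCBBddcAda
  rot[15] = $cCdaDCBBddcAdab
Sorted (with $ < everything):
  sorted[0] = $cCdaDCBBddcAdab
  sorted[1] = Adab$cCdaDCBBddc
  sorted[2] = BBddcAdab$cCdaDC
  sorted[3] = BddcAdab$cCdaDCB
  sorted[4] = CBBddcAdab$cCdaD
  sorted[5] = CdaDCBBddcAdab$c
  sorted[6] = DCBBddcAdab$cCda
  sorted[7] = aDCBBddcAdab$cCd
  sorted[8] = ab$cCdaDCBBddcAd
  sorted[9] = b$cCdaDCBBddcAda
  sorted[10] = cAdab$cCdaDCBBdd
  sorted[11] = cCdaDCBBddcAdab$
  sorted[12] = daDCBBddcAdab$cC
  sorted[13] = dab$cCdaDCBBddcA
  sorted[14] = dcAdab$cCdaDCBBd
  sorted[15] = ddcAdab$cCdaDCBB
sorted[12] = daDCBBddcAdab$cC

Answer: daDCBBddcAdab$cC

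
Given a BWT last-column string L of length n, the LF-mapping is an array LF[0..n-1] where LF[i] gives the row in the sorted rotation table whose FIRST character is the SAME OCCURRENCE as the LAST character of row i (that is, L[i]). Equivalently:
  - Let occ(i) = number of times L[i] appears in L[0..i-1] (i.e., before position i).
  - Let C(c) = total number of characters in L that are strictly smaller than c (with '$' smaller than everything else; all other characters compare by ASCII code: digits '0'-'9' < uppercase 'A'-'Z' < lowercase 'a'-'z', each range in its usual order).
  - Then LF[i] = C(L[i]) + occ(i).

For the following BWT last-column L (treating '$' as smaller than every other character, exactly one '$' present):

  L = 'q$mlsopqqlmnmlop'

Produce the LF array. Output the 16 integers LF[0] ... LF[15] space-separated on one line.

Char counts: '$':1, 'l':3, 'm':3, 'n':1, 'o':2, 'p':2, 'q':3, 's':1
C (first-col start): C('$')=0, C('l')=1, C('m')=4, C('n')=7, C('o')=8, C('p')=10, C('q')=12, C('s')=15
L[0]='q': occ=0, LF[0]=C('q')+0=12+0=12
L[1]='$': occ=0, LF[1]=C('$')+0=0+0=0
L[2]='m': occ=0, LF[2]=C('m')+0=4+0=4
L[3]='l': occ=0, LF[3]=C('l')+0=1+0=1
L[4]='s': occ=0, LF[4]=C('s')+0=15+0=15
L[5]='o': occ=0, LF[5]=C('o')+0=8+0=8
L[6]='p': occ=0, LF[6]=C('p')+0=10+0=10
L[7]='q': occ=1, LF[7]=C('q')+1=12+1=13
L[8]='q': occ=2, LF[8]=C('q')+2=12+2=14
L[9]='l': occ=1, LF[9]=C('l')+1=1+1=2
L[10]='m': occ=1, LF[10]=C('m')+1=4+1=5
L[11]='n': occ=0, LF[11]=C('n')+0=7+0=7
L[12]='m': occ=2, LF[12]=C('m')+2=4+2=6
L[13]='l': occ=2, LF[13]=C('l')+2=1+2=3
L[14]='o': occ=1, LF[14]=C('o')+1=8+1=9
L[15]='p': occ=1, LF[15]=C('p')+1=10+1=11

Answer: 12 0 4 1 15 8 10 13 14 2 5 7 6 3 9 11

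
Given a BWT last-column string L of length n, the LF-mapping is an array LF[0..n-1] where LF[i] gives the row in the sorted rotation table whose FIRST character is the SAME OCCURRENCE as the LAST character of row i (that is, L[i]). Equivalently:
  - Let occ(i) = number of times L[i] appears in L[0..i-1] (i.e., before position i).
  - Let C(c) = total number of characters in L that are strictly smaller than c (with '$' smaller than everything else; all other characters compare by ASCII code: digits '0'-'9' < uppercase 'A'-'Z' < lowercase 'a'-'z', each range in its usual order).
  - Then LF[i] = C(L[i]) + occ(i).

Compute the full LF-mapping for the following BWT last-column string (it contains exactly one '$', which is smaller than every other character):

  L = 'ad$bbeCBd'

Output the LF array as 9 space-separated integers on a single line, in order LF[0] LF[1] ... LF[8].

Char counts: '$':1, 'B':1, 'C':1, 'a':1, 'b':2, 'd':2, 'e':1
C (first-col start): C('$')=0, C('B')=1, C('C')=2, C('a')=3, C('b')=4, C('d')=6, C('e')=8
L[0]='a': occ=0, LF[0]=C('a')+0=3+0=3
L[1]='d': occ=0, LF[1]=C('d')+0=6+0=6
L[2]='$': occ=0, LF[2]=C('$')+0=0+0=0
L[3]='b': occ=0, LF[3]=C('b')+0=4+0=4
L[4]='b': occ=1, LF[4]=C('b')+1=4+1=5
L[5]='e': occ=0, LF[5]=C('e')+0=8+0=8
L[6]='C': occ=0, LF[6]=C('C')+0=2+0=2
L[7]='B': occ=0, LF[7]=C('B')+0=1+0=1
L[8]='d': occ=1, LF[8]=C('d')+1=6+1=7

Answer: 3 6 0 4 5 8 2 1 7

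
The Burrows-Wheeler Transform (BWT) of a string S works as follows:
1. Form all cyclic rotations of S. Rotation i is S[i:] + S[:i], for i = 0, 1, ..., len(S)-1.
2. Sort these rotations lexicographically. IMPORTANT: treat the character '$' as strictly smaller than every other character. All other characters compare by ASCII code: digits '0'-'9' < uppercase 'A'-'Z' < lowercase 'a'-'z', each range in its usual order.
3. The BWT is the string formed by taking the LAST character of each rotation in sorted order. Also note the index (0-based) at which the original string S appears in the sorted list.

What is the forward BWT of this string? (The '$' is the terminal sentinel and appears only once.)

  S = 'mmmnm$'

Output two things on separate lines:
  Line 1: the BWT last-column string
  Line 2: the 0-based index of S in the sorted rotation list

Answer: mn$mmm
2

Derivation:
All 6 rotations (rotation i = S[i:]+S[:i]):
  rot[0] = mmmnm$
  rot[1] = mmnm$m
  rot[2] = mnm$mm
  rot[3] = nm$mmm
  rot[4] = m$mmmn
  rot[5] = $mmmnm
Sorted (with $ < everything):
  sorted[0] = $mmmnm  (last char: 'm')
  sorted[1] = m$mmmn  (last char: 'n')
  sorted[2] = mmmnm$  (last char: '$')
  sorted[3] = mmnm$m  (last char: 'm')
  sorted[4] = mnm$mm  (last char: 'm')
  sorted[5] = nm$mmm  (last char: 'm')
Last column: mn$mmm
Original string S is at sorted index 2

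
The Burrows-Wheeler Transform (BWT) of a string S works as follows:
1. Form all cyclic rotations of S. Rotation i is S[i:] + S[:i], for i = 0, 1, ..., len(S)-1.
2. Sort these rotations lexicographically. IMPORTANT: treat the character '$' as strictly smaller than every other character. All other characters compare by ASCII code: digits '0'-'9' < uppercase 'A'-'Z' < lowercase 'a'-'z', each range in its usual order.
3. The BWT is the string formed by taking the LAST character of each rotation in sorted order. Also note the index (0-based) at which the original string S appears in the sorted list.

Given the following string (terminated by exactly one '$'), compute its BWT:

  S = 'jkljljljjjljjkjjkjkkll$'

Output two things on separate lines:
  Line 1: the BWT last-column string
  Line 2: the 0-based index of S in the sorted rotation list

Answer: lllkjjjk$ljljjjjkljjjkk
8

Derivation:
All 23 rotations (rotation i = S[i:]+S[:i]):
  rot[0] = jkljljljjjljjkjjkjkkll$
  rot[1] = kljljljjjljjkjjkjkkll$j
  rot[2] = ljljljjjljjkjjkjkkll$jk
  rot[3] = jljljjjljjkjjkjkkll$jkl
  rot[4] = ljljjjljjkjjkjkkll$jklj
  rot[5] = jljjjljjkjjkjkkll$jkljl
  rot[6] = ljjjljjkjjkjkkll$jkljlj
  rot[7] = jjjljjkjjkjkkll$jkljljl
  rot[8] = jjljjkjjkjkkll$jkljljlj
  rot[9] = jljjkjjkjkkll$jkljljljj
  rot[10] = ljjkjjkjkkll$jkljljljjj
  rot[11] = jjkjjkjkkll$jkljljljjjl
  rot[12] = jkjjkjkkll$jkljljljjjlj
  rot[13] = kjjkjkkll$jkljljljjjljj
  rot[14] = jjkjkkll$jkljljljjjljjk
  rot[15] = jkjkkll$jkljljljjjljjkj
  rot[16] = kjkkll$jkljljljjjljjkjj
  rot[17] = jkkll$jkljljljjjljjkjjk
  rot[18] = kkll$jkljljljjjljjkjjkj
  rot[19] = kll$jkljljljjjljjkjjkjk
  rot[20] = ll$jkljljljjjljjkjjkjkk
  rot[21] = l$jkljljljjjljjkjjkjkkl
  rot[22] = $jkljljljjjljjkjjkjkkll
Sorted (with $ < everything):
  sorted[0] = $jkljljljjjljjkjjkjkkll  (last char: 'l')
  sorted[1] = jjjljjkjjkjkkll$jkljljl  (last char: 'l')
  sorted[2] = jjkjjkjkkll$jkljljljjjl  (last char: 'l')
  sorted[3] = jjkjkkll$jkljljljjjljjk  (last char: 'k')
  sorted[4] = jjljjkjjkjkkll$jkljljlj  (last char: 'j')
  sorted[5] = jkjjkjkkll$jkljljljjjlj  (last char: 'j')
  sorted[6] = jkjkkll$jkljljljjjljjkj  (last char: 'j')
  sorted[7] = jkkll$jkljljljjjljjkjjk  (last char: 'k')
  sorted[8] = jkljljljjjljjkjjkjkkll$  (last char: '$')
  sorted[9] = jljjjljjkjjkjkkll$jkljl  (last char: 'l')
  sorted[10] = jljjkjjkjkkll$jkljljljj  (last char: 'j')
  sorted[11] = jljljjjljjkjjkjkkll$jkl  (last char: 'l')
  sorted[12] = kjjkjkkll$jkljljljjjljj  (last char: 'j')
  sorted[13] = kjkkll$jkljljljjjljjkjj  (last char: 'j')
  sorted[14] = kkll$jkljljljjjljjkjjkj  (last char: 'j')
  sorted[15] = kljljljjjljjkjjkjkkll$j  (last char: 'j')
  sorted[16] = kll$jkljljljjjljjkjjkjk  (last char: 'k')
  sorted[17] = l$jkljljljjjljjkjjkjkkl  (last char: 'l')
  sorted[18] = ljjjljjkjjkjkkll$jkljlj  (last char: 'j')
  sorted[19] = ljjkjjkjkkll$jkljljljjj  (last char: 'j')
  sorted[20] = ljljjjljjkjjkjkkll$jklj  (last char: 'j')
  sorted[21] = ljljljjjljjkjjkjkkll$jk  (last char: 'k')
  sorted[22] = ll$jkljljljjjljjkjjkjkk  (last char: 'k')
Last column: lllkjjjk$ljljjjjkljjjkk
Original string S is at sorted index 8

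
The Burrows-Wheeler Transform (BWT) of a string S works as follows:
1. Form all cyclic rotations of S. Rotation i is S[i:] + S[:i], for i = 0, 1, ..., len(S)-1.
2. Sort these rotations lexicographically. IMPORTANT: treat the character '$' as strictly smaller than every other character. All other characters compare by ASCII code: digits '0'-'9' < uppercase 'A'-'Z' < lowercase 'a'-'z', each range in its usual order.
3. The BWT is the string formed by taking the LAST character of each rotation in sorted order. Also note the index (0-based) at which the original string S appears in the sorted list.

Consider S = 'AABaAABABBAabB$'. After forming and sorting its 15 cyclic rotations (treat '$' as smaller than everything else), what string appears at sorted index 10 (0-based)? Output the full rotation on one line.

Answer: BBAabB$AABaAABA

Derivation:
All 15 rotations (rotation i = S[i:]+S[:i]):
  rot[0] = AABaAABABBAabB$
  rot[1] = ABaAABABBAabB$A
  rot[2] = BaAABABBAabB$AA
  rot[3] = aAABABBAabB$AAB
  rot[4] = AABABBAabB$AABa
  rot[5] = ABABBAabB$AABaA
  rot[6] = BABBAabB$AABaAA
  rot[7] = ABBAabB$AABaAAB
  rot[8] = BBAabB$AABaAABA
  rot[9] = BAabB$AABaAABAB
  rot[10] = AabB$AABaAABABB
  rot[11] = abB$AABaAABABBA
  rot[12] = bB$AABaAABABBAa
  rot[13] = B$AABaAABABBAab
  rot[14] = $AABaAABABBAabB
Sorted (with $ < everything):
  sorted[0] = $AABaAABABBAabB
  sorted[1] = AABABBAabB$AABa
  sorted[2] = AABaAABABBAabB$
  sorted[3] = ABABBAabB$AABaA
  sorted[4] = ABBAabB$AABaAAB
  sorted[5] = ABaAABABBAabB$A
  sorted[6] = AabB$AABaAABABB
  sorted[7] = B$AABaAABABBAab
  sorted[8] = BABBAabB$AABaAA
  sorted[9] = BAabB$AABaAABAB
  sorted[10] = BBAabB$AABaAABA
  sorted[11] = BaAABABBAabB$AA
  sorted[12] = aAABABBAabB$AAB
  sorted[13] = abB$AABaAABABBA
  sorted[14] = bB$AABaAABABBAa
sorted[10] = BBAabB$AABaAABA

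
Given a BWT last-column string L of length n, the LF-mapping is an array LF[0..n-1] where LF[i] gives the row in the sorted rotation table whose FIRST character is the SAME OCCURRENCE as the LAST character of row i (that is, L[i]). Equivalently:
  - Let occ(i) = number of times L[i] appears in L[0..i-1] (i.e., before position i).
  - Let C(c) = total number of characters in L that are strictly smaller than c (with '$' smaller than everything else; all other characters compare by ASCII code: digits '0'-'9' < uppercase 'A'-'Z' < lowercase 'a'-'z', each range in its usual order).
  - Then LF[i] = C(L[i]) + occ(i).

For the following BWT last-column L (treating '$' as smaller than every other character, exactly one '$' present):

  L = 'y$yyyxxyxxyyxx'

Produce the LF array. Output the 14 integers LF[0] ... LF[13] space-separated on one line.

Char counts: '$':1, 'x':6, 'y':7
C (first-col start): C('$')=0, C('x')=1, C('y')=7
L[0]='y': occ=0, LF[0]=C('y')+0=7+0=7
L[1]='$': occ=0, LF[1]=C('$')+0=0+0=0
L[2]='y': occ=1, LF[2]=C('y')+1=7+1=8
L[3]='y': occ=2, LF[3]=C('y')+2=7+2=9
L[4]='y': occ=3, LF[4]=C('y')+3=7+3=10
L[5]='x': occ=0, LF[5]=C('x')+0=1+0=1
L[6]='x': occ=1, LF[6]=C('x')+1=1+1=2
L[7]='y': occ=4, LF[7]=C('y')+4=7+4=11
L[8]='x': occ=2, LF[8]=C('x')+2=1+2=3
L[9]='x': occ=3, LF[9]=C('x')+3=1+3=4
L[10]='y': occ=5, LF[10]=C('y')+5=7+5=12
L[11]='y': occ=6, LF[11]=C('y')+6=7+6=13
L[12]='x': occ=4, LF[12]=C('x')+4=1+4=5
L[13]='x': occ=5, LF[13]=C('x')+5=1+5=6

Answer: 7 0 8 9 10 1 2 11 3 4 12 13 5 6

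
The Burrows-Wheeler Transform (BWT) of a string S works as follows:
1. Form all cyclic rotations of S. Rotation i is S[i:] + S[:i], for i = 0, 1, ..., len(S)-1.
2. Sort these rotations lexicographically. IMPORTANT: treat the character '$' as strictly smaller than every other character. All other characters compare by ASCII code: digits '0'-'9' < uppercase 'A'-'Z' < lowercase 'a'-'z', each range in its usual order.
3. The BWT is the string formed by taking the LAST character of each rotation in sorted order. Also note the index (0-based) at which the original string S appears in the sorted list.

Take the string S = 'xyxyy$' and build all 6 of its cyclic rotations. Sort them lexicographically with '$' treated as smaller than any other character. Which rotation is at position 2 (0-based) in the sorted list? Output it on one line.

Answer: xyy$xy

Derivation:
All 6 rotations (rotation i = S[i:]+S[:i]):
  rot[0] = xyxyy$
  rot[1] = yxyy$x
  rot[2] = xyy$xy
  rot[3] = yy$xyx
  rot[4] = y$xyxy
  rot[5] = $xyxyy
Sorted (with $ < everything):
  sorted[0] = $xyxyy
  sorted[1] = xyxyy$
  sorted[2] = xyy$xy
  sorted[3] = y$xyxy
  sorted[4] = yxyy$x
  sorted[5] = yy$xyx
sorted[2] = xyy$xy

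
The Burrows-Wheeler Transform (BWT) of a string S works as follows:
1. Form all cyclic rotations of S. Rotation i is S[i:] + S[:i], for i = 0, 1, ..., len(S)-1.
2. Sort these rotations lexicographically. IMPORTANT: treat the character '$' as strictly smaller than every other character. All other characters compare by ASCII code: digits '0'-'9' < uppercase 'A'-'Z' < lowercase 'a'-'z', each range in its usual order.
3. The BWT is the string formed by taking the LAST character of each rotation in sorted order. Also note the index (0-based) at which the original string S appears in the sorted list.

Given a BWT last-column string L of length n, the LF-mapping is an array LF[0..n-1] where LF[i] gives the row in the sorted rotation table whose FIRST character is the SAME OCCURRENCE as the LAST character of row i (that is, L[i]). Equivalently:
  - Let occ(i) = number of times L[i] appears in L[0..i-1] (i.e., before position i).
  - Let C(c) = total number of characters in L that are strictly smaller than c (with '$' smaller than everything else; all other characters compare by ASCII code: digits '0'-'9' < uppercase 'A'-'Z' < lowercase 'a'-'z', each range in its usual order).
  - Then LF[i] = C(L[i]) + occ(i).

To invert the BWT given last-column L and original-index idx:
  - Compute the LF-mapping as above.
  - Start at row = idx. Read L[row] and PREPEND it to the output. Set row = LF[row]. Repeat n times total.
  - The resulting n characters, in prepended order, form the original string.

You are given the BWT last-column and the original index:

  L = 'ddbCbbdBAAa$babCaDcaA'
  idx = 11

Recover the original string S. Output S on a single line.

LF mapping: 18 19 12 5 13 14 20 4 1 2 8 0 15 9 16 6 10 7 17 11 3
Walk LF starting at row 11, prepending L[row]:
  step 1: row=11, L[11]='$', prepend. Next row=LF[11]=0
  step 2: row=0, L[0]='d', prepend. Next row=LF[0]=18
  step 3: row=18, L[18]='c', prepend. Next row=LF[18]=17
  step 4: row=17, L[17]='D', prepend. Next row=LF[17]=7
  step 5: row=7, L[7]='B', prepend. Next row=LF[7]=4
  step 6: row=4, L[4]='b', prepend. Next row=LF[4]=13
  step 7: row=13, L[13]='a', prepend. Next row=LF[13]=9
  step 8: row=9, L[9]='A', prepend. Next row=LF[9]=2
  step 9: row=2, L[2]='b', prepend. Next row=LF[2]=12
  step 10: row=12, L[12]='b', prepend. Next row=LF[12]=15
  step 11: row=15, L[15]='C', prepend. Next row=LF[15]=6
  step 12: row=6, L[6]='d', prepend. Next row=LF[6]=20
  step 13: row=20, L[20]='A', prepend. Next row=LF[20]=3
  step 14: row=3, L[3]='C', prepend. Next row=LF[3]=5
  step 15: row=5, L[5]='b', prepend. Next row=LF[5]=14
  step 16: row=14, L[14]='b', prepend. Next row=LF[14]=16
  step 17: row=16, L[16]='a', prepend. Next row=LF[16]=10
  step 18: row=10, L[10]='a', prepend. Next row=LF[10]=8
  step 19: row=8, L[8]='A', prepend. Next row=LF[8]=1
  step 20: row=1, L[1]='d', prepend. Next row=LF[1]=19
  step 21: row=19, L[19]='a', prepend. Next row=LF[19]=11
Reversed output: adAaabbCAdCbbAabBDcd$

Answer: adAaabbCAdCbbAabBDcd$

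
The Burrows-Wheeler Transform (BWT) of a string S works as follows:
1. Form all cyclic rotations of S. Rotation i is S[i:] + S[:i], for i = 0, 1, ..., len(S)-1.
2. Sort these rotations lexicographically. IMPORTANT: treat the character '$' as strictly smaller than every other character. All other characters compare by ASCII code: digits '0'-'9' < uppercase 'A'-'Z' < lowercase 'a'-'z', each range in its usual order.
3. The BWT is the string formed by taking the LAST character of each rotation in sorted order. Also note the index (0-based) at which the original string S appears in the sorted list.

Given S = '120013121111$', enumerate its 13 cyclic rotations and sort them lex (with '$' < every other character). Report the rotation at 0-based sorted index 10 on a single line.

Answer: 20013121111$1

Derivation:
All 13 rotations (rotation i = S[i:]+S[:i]):
  rot[0] = 120013121111$
  rot[1] = 20013121111$1
  rot[2] = 0013121111$12
  rot[3] = 013121111$120
  rot[4] = 13121111$1200
  rot[5] = 3121111$12001
  rot[6] = 121111$120013
  rot[7] = 21111$1200131
  rot[8] = 1111$12001312
  rot[9] = 111$120013121
  rot[10] = 11$1200131211
  rot[11] = 1$12001312111
  rot[12] = $120013121111
Sorted (with $ < everything):
  sorted[0] = $120013121111
  sorted[1] = 0013121111$12
  sorted[2] = 013121111$120
  sorted[3] = 1$12001312111
  sorted[4] = 11$1200131211
  sorted[5] = 111$120013121
  sorted[6] = 1111$12001312
  sorted[7] = 120013121111$
  sorted[8] = 121111$120013
  sorted[9] = 13121111$1200
  sorted[10] = 20013121111$1
  sorted[11] = 21111$1200131
  sorted[12] = 3121111$12001
sorted[10] = 20013121111$1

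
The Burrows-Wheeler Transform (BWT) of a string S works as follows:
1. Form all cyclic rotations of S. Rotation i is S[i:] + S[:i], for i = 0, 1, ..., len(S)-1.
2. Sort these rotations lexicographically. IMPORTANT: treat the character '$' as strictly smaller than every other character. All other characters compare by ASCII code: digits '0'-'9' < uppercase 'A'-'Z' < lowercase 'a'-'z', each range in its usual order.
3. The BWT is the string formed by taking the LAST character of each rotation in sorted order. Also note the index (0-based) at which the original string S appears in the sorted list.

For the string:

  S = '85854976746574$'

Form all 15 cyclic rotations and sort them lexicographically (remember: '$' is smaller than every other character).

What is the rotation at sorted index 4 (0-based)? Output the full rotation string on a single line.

All 15 rotations (rotation i = S[i:]+S[:i]):
  rot[0] = 85854976746574$
  rot[1] = 5854976746574$8
  rot[2] = 854976746574$85
  rot[3] = 54976746574$858
  rot[4] = 4976746574$8585
  rot[5] = 976746574$85854
  rot[6] = 76746574$858549
  rot[7] = 6746574$8585497
  rot[8] = 746574$85854976
  rot[9] = 46574$858549767
  rot[10] = 6574$8585497674
  rot[11] = 574$85854976746
  rot[12] = 74$858549767465
  rot[13] = 4$8585497674657
  rot[14] = $85854976746574
Sorted (with $ < everything):
  sorted[0] = $85854976746574
  sorted[1] = 4$8585497674657
  sorted[2] = 46574$858549767
  sorted[3] = 4976746574$8585
  sorted[4] = 54976746574$858
  sorted[5] = 574$85854976746
  sorted[6] = 5854976746574$8
  sorted[7] = 6574$8585497674
  sorted[8] = 6746574$8585497
  sorted[9] = 74$858549767465
  sorted[10] = 746574$85854976
  sorted[11] = 76746574$858549
  sorted[12] = 854976746574$85
  sorted[13] = 85854976746574$
  sorted[14] = 976746574$85854
sorted[4] = 54976746574$858

Answer: 54976746574$858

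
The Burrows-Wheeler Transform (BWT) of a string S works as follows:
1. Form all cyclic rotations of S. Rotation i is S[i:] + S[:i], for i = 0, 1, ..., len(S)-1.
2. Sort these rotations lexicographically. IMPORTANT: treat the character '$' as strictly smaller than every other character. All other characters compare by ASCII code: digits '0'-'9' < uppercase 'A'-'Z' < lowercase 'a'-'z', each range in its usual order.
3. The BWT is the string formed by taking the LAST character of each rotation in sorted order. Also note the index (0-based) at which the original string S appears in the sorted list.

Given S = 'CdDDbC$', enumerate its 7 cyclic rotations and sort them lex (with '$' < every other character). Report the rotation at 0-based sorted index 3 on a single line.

Answer: DDbC$Cd

Derivation:
All 7 rotations (rotation i = S[i:]+S[:i]):
  rot[0] = CdDDbC$
  rot[1] = dDDbC$C
  rot[2] = DDbC$Cd
  rot[3] = DbC$CdD
  rot[4] = bC$CdDD
  rot[5] = C$CdDDb
  rot[6] = $CdDDbC
Sorted (with $ < everything):
  sorted[0] = $CdDDbC
  sorted[1] = C$CdDDb
  sorted[2] = CdDDbC$
  sorted[3] = DDbC$Cd
  sorted[4] = DbC$CdD
  sorted[5] = bC$CdDD
  sorted[6] = dDDbC$C
sorted[3] = DDbC$Cd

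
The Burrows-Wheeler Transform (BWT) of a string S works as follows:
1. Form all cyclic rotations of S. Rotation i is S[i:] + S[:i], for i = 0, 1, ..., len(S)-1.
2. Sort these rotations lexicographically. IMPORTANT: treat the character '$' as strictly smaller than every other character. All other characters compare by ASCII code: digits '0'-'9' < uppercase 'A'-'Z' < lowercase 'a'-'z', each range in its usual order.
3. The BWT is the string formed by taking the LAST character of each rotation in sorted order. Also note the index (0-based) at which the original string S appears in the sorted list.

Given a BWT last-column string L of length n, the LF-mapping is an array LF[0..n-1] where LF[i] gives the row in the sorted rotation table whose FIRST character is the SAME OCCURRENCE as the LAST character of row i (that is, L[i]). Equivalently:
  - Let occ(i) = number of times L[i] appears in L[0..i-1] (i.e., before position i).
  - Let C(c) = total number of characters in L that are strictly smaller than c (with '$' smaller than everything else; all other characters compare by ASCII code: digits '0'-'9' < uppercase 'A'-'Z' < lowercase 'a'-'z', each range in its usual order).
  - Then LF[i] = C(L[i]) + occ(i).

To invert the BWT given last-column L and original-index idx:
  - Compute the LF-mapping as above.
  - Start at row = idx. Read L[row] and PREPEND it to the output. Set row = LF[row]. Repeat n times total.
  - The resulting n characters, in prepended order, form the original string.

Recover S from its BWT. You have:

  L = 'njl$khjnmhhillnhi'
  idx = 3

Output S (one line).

Answer: hlhkhnjhillmjinn$

Derivation:
LF mapping: 14 7 10 0 9 1 8 15 13 2 3 5 11 12 16 4 6
Walk LF starting at row 3, prepending L[row]:
  step 1: row=3, L[3]='$', prepend. Next row=LF[3]=0
  step 2: row=0, L[0]='n', prepend. Next row=LF[0]=14
  step 3: row=14, L[14]='n', prepend. Next row=LF[14]=16
  step 4: row=16, L[16]='i', prepend. Next row=LF[16]=6
  step 5: row=6, L[6]='j', prepend. Next row=LF[6]=8
  step 6: row=8, L[8]='m', prepend. Next row=LF[8]=13
  step 7: row=13, L[13]='l', prepend. Next row=LF[13]=12
  step 8: row=12, L[12]='l', prepend. Next row=LF[12]=11
  step 9: row=11, L[11]='i', prepend. Next row=LF[11]=5
  step 10: row=5, L[5]='h', prepend. Next row=LF[5]=1
  step 11: row=1, L[1]='j', prepend. Next row=LF[1]=7
  step 12: row=7, L[7]='n', prepend. Next row=LF[7]=15
  step 13: row=15, L[15]='h', prepend. Next row=LF[15]=4
  step 14: row=4, L[4]='k', prepend. Next row=LF[4]=9
  step 15: row=9, L[9]='h', prepend. Next row=LF[9]=2
  step 16: row=2, L[2]='l', prepend. Next row=LF[2]=10
  step 17: row=10, L[10]='h', prepend. Next row=LF[10]=3
Reversed output: hlhkhnjhillmjinn$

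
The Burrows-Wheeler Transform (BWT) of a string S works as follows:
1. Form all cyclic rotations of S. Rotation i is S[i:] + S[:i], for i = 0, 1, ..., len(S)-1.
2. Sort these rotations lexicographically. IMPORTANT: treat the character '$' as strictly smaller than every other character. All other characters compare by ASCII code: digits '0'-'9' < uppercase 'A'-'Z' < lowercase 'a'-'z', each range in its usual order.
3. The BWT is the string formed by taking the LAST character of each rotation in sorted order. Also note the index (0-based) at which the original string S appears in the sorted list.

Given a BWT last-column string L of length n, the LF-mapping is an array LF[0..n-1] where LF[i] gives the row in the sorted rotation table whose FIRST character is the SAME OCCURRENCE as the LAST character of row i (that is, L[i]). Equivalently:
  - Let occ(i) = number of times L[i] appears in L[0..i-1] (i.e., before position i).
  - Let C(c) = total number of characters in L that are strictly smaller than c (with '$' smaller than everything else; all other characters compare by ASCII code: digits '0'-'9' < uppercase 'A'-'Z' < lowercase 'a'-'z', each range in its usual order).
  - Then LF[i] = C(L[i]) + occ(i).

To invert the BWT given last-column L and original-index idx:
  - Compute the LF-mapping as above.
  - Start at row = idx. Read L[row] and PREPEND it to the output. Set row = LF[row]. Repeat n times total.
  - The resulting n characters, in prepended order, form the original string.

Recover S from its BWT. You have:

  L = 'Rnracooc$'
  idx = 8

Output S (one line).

Answer: raccoonR$

Derivation:
LF mapping: 1 5 8 2 3 6 7 4 0
Walk LF starting at row 8, prepending L[row]:
  step 1: row=8, L[8]='$', prepend. Next row=LF[8]=0
  step 2: row=0, L[0]='R', prepend. Next row=LF[0]=1
  step 3: row=1, L[1]='n', prepend. Next row=LF[1]=5
  step 4: row=5, L[5]='o', prepend. Next row=LF[5]=6
  step 5: row=6, L[6]='o', prepend. Next row=LF[6]=7
  step 6: row=7, L[7]='c', prepend. Next row=LF[7]=4
  step 7: row=4, L[4]='c', prepend. Next row=LF[4]=3
  step 8: row=3, L[3]='a', prepend. Next row=LF[3]=2
  step 9: row=2, L[2]='r', prepend. Next row=LF[2]=8
Reversed output: raccoonR$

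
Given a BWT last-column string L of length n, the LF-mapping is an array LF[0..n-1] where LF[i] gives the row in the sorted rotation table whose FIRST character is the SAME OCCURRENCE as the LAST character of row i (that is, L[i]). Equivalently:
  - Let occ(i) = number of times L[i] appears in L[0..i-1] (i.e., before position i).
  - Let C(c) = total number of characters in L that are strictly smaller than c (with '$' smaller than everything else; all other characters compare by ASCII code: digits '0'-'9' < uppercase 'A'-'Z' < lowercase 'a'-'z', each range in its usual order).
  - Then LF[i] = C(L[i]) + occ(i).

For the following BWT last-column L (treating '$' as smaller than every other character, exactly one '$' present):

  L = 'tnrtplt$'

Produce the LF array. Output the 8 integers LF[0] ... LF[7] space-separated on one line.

Answer: 5 2 4 6 3 1 7 0

Derivation:
Char counts: '$':1, 'l':1, 'n':1, 'p':1, 'r':1, 't':3
C (first-col start): C('$')=0, C('l')=1, C('n')=2, C('p')=3, C('r')=4, C('t')=5
L[0]='t': occ=0, LF[0]=C('t')+0=5+0=5
L[1]='n': occ=0, LF[1]=C('n')+0=2+0=2
L[2]='r': occ=0, LF[2]=C('r')+0=4+0=4
L[3]='t': occ=1, LF[3]=C('t')+1=5+1=6
L[4]='p': occ=0, LF[4]=C('p')+0=3+0=3
L[5]='l': occ=0, LF[5]=C('l')+0=1+0=1
L[6]='t': occ=2, LF[6]=C('t')+2=5+2=7
L[7]='$': occ=0, LF[7]=C('$')+0=0+0=0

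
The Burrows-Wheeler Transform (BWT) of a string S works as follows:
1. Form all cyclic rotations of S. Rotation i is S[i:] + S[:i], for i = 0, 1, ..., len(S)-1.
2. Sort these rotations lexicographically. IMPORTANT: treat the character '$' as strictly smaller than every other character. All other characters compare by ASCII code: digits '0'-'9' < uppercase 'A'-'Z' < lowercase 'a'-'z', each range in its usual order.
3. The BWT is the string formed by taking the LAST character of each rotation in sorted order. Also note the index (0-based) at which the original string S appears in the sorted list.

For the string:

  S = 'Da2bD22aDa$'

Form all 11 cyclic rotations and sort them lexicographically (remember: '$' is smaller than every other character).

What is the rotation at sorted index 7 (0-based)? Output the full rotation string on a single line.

Answer: a$Da2bD22aD

Derivation:
All 11 rotations (rotation i = S[i:]+S[:i]):
  rot[0] = Da2bD22aDa$
  rot[1] = a2bD22aDa$D
  rot[2] = 2bD22aDa$Da
  rot[3] = bD22aDa$Da2
  rot[4] = D22aDa$Da2b
  rot[5] = 22aDa$Da2bD
  rot[6] = 2aDa$Da2bD2
  rot[7] = aDa$Da2bD22
  rot[8] = Da$Da2bD22a
  rot[9] = a$Da2bD22aD
  rot[10] = $Da2bD22aDa
Sorted (with $ < everything):
  sorted[0] = $Da2bD22aDa
  sorted[1] = 22aDa$Da2bD
  sorted[2] = 2aDa$Da2bD2
  sorted[3] = 2bD22aDa$Da
  sorted[4] = D22aDa$Da2b
  sorted[5] = Da$Da2bD22a
  sorted[6] = Da2bD22aDa$
  sorted[7] = a$Da2bD22aD
  sorted[8] = a2bD22aDa$D
  sorted[9] = aDa$Da2bD22
  sorted[10] = bD22aDa$Da2
sorted[7] = a$Da2bD22aD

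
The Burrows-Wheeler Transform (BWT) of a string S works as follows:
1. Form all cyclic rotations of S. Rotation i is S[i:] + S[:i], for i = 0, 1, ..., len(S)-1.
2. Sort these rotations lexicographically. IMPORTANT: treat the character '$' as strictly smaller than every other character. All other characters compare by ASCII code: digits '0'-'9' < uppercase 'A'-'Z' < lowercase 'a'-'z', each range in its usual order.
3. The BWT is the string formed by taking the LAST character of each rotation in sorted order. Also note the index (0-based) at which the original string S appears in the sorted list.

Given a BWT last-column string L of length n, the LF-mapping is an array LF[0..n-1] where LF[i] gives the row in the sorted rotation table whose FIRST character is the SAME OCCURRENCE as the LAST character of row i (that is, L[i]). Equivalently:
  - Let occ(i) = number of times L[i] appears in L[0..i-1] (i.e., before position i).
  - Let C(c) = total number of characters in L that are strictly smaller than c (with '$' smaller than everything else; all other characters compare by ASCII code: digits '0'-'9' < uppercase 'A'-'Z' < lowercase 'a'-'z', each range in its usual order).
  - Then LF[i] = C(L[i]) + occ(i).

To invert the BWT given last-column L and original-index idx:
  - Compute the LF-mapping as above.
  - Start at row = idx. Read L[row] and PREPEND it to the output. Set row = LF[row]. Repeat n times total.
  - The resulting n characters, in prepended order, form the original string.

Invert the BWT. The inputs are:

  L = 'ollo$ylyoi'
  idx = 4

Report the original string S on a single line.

LF mapping: 5 2 3 6 0 8 4 9 7 1
Walk LF starting at row 4, prepending L[row]:
  step 1: row=4, L[4]='$', prepend. Next row=LF[4]=0
  step 2: row=0, L[0]='o', prepend. Next row=LF[0]=5
  step 3: row=5, L[5]='y', prepend. Next row=LF[5]=8
  step 4: row=8, L[8]='o', prepend. Next row=LF[8]=7
  step 5: row=7, L[7]='y', prepend. Next row=LF[7]=9
  step 6: row=9, L[9]='i', prepend. Next row=LF[9]=1
  step 7: row=1, L[1]='l', prepend. Next row=LF[1]=2
  step 8: row=2, L[2]='l', prepend. Next row=LF[2]=3
  step 9: row=3, L[3]='o', prepend. Next row=LF[3]=6
  step 10: row=6, L[6]='l', prepend. Next row=LF[6]=4
Reversed output: lolliyoyo$

Answer: lolliyoyo$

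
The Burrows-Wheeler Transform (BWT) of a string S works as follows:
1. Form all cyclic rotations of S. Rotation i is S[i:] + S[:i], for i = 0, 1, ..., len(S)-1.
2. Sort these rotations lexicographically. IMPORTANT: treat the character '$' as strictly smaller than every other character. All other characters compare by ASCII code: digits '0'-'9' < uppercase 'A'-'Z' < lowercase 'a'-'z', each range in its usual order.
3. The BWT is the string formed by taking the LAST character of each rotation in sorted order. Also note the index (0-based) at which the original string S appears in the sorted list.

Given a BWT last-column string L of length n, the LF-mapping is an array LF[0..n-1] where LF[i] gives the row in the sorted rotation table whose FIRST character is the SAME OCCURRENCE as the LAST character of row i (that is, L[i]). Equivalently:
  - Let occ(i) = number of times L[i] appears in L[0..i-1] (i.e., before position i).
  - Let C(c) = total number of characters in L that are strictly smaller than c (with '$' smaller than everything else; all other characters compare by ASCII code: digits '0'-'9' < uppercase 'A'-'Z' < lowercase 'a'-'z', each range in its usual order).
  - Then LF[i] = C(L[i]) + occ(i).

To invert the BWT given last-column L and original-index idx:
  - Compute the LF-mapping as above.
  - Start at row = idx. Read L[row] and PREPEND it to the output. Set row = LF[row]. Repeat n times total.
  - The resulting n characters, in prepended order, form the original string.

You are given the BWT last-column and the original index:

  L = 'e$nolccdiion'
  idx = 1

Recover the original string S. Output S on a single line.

LF mapping: 4 0 8 10 7 1 2 3 5 6 11 9
Walk LF starting at row 1, prepending L[row]:
  step 1: row=1, L[1]='$', prepend. Next row=LF[1]=0
  step 2: row=0, L[0]='e', prepend. Next row=LF[0]=4
  step 3: row=4, L[4]='l', prepend. Next row=LF[4]=7
  step 4: row=7, L[7]='d', prepend. Next row=LF[7]=3
  step 5: row=3, L[3]='o', prepend. Next row=LF[3]=10
  step 6: row=10, L[10]='o', prepend. Next row=LF[10]=11
  step 7: row=11, L[11]='n', prepend. Next row=LF[11]=9
  step 8: row=9, L[9]='i', prepend. Next row=LF[9]=6
  step 9: row=6, L[6]='c', prepend. Next row=LF[6]=2
  step 10: row=2, L[2]='n', prepend. Next row=LF[2]=8
  step 11: row=8, L[8]='i', prepend. Next row=LF[8]=5
  step 12: row=5, L[5]='c', prepend. Next row=LF[5]=1
Reversed output: cincinoodle$

Answer: cincinoodle$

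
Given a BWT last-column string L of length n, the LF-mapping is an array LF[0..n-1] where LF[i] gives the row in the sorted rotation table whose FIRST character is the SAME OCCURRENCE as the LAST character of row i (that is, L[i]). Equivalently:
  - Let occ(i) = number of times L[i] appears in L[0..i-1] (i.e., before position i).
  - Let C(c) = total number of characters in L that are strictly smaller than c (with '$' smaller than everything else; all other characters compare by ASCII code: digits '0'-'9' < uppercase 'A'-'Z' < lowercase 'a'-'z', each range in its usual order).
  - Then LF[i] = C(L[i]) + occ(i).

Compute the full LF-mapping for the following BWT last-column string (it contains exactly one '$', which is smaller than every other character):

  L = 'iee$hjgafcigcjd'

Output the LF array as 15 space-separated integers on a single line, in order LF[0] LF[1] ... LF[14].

Char counts: '$':1, 'a':1, 'c':2, 'd':1, 'e':2, 'f':1, 'g':2, 'h':1, 'i':2, 'j':2
C (first-col start): C('$')=0, C('a')=1, C('c')=2, C('d')=4, C('e')=5, C('f')=7, C('g')=8, C('h')=10, C('i')=11, C('j')=13
L[0]='i': occ=0, LF[0]=C('i')+0=11+0=11
L[1]='e': occ=0, LF[1]=C('e')+0=5+0=5
L[2]='e': occ=1, LF[2]=C('e')+1=5+1=6
L[3]='$': occ=0, LF[3]=C('$')+0=0+0=0
L[4]='h': occ=0, LF[4]=C('h')+0=10+0=10
L[5]='j': occ=0, LF[5]=C('j')+0=13+0=13
L[6]='g': occ=0, LF[6]=C('g')+0=8+0=8
L[7]='a': occ=0, LF[7]=C('a')+0=1+0=1
L[8]='f': occ=0, LF[8]=C('f')+0=7+0=7
L[9]='c': occ=0, LF[9]=C('c')+0=2+0=2
L[10]='i': occ=1, LF[10]=C('i')+1=11+1=12
L[11]='g': occ=1, LF[11]=C('g')+1=8+1=9
L[12]='c': occ=1, LF[12]=C('c')+1=2+1=3
L[13]='j': occ=1, LF[13]=C('j')+1=13+1=14
L[14]='d': occ=0, LF[14]=C('d')+0=4+0=4

Answer: 11 5 6 0 10 13 8 1 7 2 12 9 3 14 4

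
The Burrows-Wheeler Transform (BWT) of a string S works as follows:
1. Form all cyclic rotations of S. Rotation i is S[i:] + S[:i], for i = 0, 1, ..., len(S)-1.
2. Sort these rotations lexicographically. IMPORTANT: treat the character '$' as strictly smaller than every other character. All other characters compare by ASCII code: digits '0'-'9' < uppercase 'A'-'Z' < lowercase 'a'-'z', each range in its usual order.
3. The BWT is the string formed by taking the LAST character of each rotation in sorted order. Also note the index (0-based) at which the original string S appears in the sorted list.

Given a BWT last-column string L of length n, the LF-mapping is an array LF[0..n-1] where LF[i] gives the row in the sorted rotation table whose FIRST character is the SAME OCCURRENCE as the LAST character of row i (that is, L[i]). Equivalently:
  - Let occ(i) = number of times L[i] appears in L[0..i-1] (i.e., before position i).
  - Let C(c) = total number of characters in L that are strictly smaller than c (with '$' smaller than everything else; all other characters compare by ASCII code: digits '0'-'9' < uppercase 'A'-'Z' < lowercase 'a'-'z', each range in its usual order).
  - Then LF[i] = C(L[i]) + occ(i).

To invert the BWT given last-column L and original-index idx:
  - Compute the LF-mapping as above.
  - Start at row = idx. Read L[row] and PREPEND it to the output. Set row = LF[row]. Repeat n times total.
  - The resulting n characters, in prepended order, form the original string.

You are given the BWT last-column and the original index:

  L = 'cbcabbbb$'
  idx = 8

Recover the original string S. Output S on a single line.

Answer: cbabbbbc$

Derivation:
LF mapping: 7 2 8 1 3 4 5 6 0
Walk LF starting at row 8, prepending L[row]:
  step 1: row=8, L[8]='$', prepend. Next row=LF[8]=0
  step 2: row=0, L[0]='c', prepend. Next row=LF[0]=7
  step 3: row=7, L[7]='b', prepend. Next row=LF[7]=6
  step 4: row=6, L[6]='b', prepend. Next row=LF[6]=5
  step 5: row=5, L[5]='b', prepend. Next row=LF[5]=4
  step 6: row=4, L[4]='b', prepend. Next row=LF[4]=3
  step 7: row=3, L[3]='a', prepend. Next row=LF[3]=1
  step 8: row=1, L[1]='b', prepend. Next row=LF[1]=2
  step 9: row=2, L[2]='c', prepend. Next row=LF[2]=8
Reversed output: cbabbbbc$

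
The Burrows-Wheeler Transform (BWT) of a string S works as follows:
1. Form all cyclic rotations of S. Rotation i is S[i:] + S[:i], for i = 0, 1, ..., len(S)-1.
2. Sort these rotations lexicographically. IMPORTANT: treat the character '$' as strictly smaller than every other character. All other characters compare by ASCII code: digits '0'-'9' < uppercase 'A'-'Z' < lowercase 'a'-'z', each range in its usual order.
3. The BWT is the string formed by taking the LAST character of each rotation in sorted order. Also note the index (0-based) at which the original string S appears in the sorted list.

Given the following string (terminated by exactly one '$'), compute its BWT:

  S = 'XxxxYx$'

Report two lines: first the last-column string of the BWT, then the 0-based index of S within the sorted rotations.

All 7 rotations (rotation i = S[i:]+S[:i]):
  rot[0] = XxxxYx$
  rot[1] = xxxYx$X
  rot[2] = xxYx$Xx
  rot[3] = xYx$Xxx
  rot[4] = Yx$Xxxx
  rot[5] = x$XxxxY
  rot[6] = $XxxxYx
Sorted (with $ < everything):
  sorted[0] = $XxxxYx  (last char: 'x')
  sorted[1] = XxxxYx$  (last char: '$')
  sorted[2] = Yx$Xxxx  (last char: 'x')
  sorted[3] = x$XxxxY  (last char: 'Y')
  sorted[4] = xYx$Xxx  (last char: 'x')
  sorted[5] = xxYx$Xx  (last char: 'x')
  sorted[6] = xxxYx$X  (last char: 'X')
Last column: x$xYxxX
Original string S is at sorted index 1

Answer: x$xYxxX
1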